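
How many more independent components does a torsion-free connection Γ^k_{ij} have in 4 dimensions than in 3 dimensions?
Independent components in n dimensions: n × n(n+1)/2 = n^2(n+1)/2.
4D: 4 × 10 = 40
3D: 3 × 6 = 18
Difference = 40 - 18 = 22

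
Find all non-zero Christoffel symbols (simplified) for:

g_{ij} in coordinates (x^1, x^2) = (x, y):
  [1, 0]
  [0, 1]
Using Γ^k_{ij} = (1/2) g^{km} (∂_i g_{mj} + ∂_j g_{mi} - ∂_m g_{ij}); the metric is diagonal, so only the m = k term contributes.
Every metric component is constant, so all ∂_m g_{ij} = 0 and every Christoffel symbol vanishes.
All Christoffel symbols are zero.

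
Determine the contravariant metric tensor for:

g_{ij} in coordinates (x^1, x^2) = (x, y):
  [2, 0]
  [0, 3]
The metric is diagonal, so g^{ij} is diagonal with entries 1/g_{ii}: diag(1/2, 1/3).
g^{ij}:
  [1/2, 0]
  [0, 1/3]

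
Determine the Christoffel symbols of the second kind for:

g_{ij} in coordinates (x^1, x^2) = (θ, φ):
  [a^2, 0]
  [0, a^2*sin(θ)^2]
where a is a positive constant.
Using Γ^k_{ij} = (1/2) g^{km} (∂_i g_{mj} + ∂_j g_{mi} - ∂_m g_{ij}); the metric is diagonal, so only the m = k term contributes.
Non-zero symbols (using the symmetry Γ^k_{ij} = Γ^k_{ji}):
Γ^θ_{φ φ} = (1/2) g^{θθ} (∂_φ g_{θφ} + ∂_φ g_{θφ} - ∂_θ g_{φφ}) = (1/2)(1/a^2)((0) + (0) - (a^2*sin(2*θ))) = -sin(2*θ)/2
Γ^φ_{θ φ} = (1/2) g^{φφ} (∂_θ g_{φφ} + ∂_φ g_{φθ} - ∂_φ g_{θφ}) = (1/2)(1/(a^2*sin(θ)^2))((a^2*sin(2*θ)) + (0) - (0)) = 1/tan(θ)
All other Christoffel symbols are zero.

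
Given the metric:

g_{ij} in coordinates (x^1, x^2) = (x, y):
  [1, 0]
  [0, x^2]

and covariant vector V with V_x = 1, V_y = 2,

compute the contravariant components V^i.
Inverse metric (diagonal): g^{xx} = 1, g^{yy} = 1/x^2
V^i = g^{ij} V_j:
V^x = (1)(1) + (0)(2) = 1
V^y = (0)(1) + (1/x^2)(2) = 2/x^2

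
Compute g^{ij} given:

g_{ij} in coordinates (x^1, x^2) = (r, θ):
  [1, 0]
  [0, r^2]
The metric is diagonal, so g^{ij} is diagonal with entries 1/g_{ii}: diag(1, 1/(r^2)).
g^{ij}:
  [1, 0]
  [0, 1/r^2]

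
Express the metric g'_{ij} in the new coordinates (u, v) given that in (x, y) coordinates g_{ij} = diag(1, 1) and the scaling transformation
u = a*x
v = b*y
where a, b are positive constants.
Invert the transformation: x = u/a, y = v/b
g'_{ij} = (∂x^k/∂x'^i)(∂x^l/∂x'^j) g_{kl}; with g_{kl} = δ_{kl} this is Σ_k (∂x^k/∂x'^i)(∂x^k/∂x'^j).
Jacobian: ∂x/∂u = 1/a, ∂x/∂v = 0, ∂y/∂u = 0, ∂y/∂v = 1/b
g'_{uu} = (1/a)(1/a) + (0)(0) = 1/a^2
g'_{uv} = (1/a)(0) + (0)(1/b) = 0
g'_{vv} = (0)(0) + (1/b)(1/b) = 1/b^2
g'_{ij} = diag(1/a^2, 1/b^2)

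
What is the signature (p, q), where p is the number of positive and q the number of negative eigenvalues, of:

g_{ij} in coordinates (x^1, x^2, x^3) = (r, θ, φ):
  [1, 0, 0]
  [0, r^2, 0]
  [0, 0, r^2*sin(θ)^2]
The metric is diagonal, so its eigenvalues are the diagonal entries: 1, r^2, r^2*sin(θ)^2 (at a generic point, where coordinate-dependent entries are positive).
3 positive, 0 negative.
(3, 0) - Riemannian (positive definite)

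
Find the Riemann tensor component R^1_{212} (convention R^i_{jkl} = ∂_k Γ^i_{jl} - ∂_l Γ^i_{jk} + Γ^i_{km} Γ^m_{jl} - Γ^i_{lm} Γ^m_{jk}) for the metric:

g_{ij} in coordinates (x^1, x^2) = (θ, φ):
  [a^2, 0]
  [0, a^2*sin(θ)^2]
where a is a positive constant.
Non-zero Christoffel symbols (Γ^k_{ij} = Γ^k_{ji}):
Γ^θ_{φ φ} = -sin(2*θ)/2
Γ^φ_{θ φ} = 1/tan(θ)
R^θ_{φ θ φ} = ∂_θ Γ^θ_{φ φ} - ∂_φ Γ^θ_{φ θ} + Γ^θ_{θ m} Γ^m_{φ φ} - Γ^θ_{φ m} Γ^m_{φ θ}
  = (-cos(2*θ)) - (0) + (0) - (-cos(θ)^2) = sin(θ)^2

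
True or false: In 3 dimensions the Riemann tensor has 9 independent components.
n^2(n^2-1)/12 = 9·8/12 = 6 independent components for n = 3.
False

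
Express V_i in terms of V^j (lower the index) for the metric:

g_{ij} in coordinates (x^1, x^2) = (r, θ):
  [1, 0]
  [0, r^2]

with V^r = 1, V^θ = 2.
V_i = g_{ij} V^j:
V_r = (1)(1) + (0)(2) = 1
V_θ = (0)(1) + (r^2)(2) = 2*r^2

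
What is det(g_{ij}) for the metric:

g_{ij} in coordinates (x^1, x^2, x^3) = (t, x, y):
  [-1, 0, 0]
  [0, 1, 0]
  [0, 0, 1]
Diagonal metric: det(g) = g_{11}·g_{22}·g_{33}
= (-1)·(1)·(1)
det(g) = -1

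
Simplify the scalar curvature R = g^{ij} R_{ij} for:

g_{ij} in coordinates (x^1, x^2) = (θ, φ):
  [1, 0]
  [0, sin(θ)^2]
Non-zero Christoffel symbols (Γ^k_{ij} = Γ^k_{ji}):
Γ^θ_{φ φ} = -sin(2*θ)/2
Γ^φ_{θ φ} = 1/tan(θ)
Ricci tensor (R_{ij} = R^k_{ikj}): R_{θθ} = 1, R_{θφ} = 0, R_{φφ} = sin(θ)^2
Inverse metric: g^{θθ} = 1, g^{φφ} = 1/sin(θ)^2
R = g^{ij} R_{ij} = (1)(1) + (1/sin(θ)^2)(sin(θ)^2) = 2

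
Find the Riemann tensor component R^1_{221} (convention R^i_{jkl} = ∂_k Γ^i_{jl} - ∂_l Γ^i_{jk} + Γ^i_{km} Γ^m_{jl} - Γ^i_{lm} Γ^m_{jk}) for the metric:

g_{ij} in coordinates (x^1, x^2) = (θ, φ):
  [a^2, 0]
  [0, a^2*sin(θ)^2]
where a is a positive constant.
Non-zero Christoffel symbols (Γ^k_{ij} = Γ^k_{ji}):
Γ^θ_{φ φ} = -sin(2*θ)/2
Γ^φ_{θ φ} = 1/tan(θ)
R^θ_{φ φ θ} = ∂_φ Γ^θ_{φ θ} - ∂_θ Γ^θ_{φ φ} + Γ^θ_{φ m} Γ^m_{φ θ} - Γ^θ_{θ m} Γ^m_{φ φ}
  = (0) - (-cos(2*θ)) + (-cos(θ)^2) - (0) = -sin(θ)^2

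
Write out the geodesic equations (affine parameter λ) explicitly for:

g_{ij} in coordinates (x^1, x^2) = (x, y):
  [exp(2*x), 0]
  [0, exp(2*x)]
Geodesic equation: d^2x^k/dλ^2 + Γ^k_{ij} (dx^i/dλ)(dx^j/dλ) = 0.
Non-zero Christoffel symbols:
Γ^x_{x x} = 1
Γ^x_{y y} = -1
Γ^y_{x y} = 1
Substituting (the symmetric pair Γ^k_{ij}, Γ^k_{ji} combines into a factor 2):
d^2x/dλ^2 + (dx/dλ)^2 - (dy/dλ)^2 = 0
d^2y/dλ^2 + 2 (dx/dλ)(dy/dλ) = 0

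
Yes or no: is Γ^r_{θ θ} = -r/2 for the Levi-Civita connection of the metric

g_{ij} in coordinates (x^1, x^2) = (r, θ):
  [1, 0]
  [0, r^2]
Γ^r_{θ θ} = (1/2) g^{rr} (∂_θ g_{rθ} + ∂_θ g_{rθ} - ∂_r g_{θθ}) = (1/2)(1)((0) + (0) - (2*r)) = -r
This differs from the proposed value -r/2.
No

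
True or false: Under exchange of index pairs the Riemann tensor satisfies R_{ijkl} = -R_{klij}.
The pair-exchange symmetry has a plus sign: R_{ijkl} = +R_{klij}.
False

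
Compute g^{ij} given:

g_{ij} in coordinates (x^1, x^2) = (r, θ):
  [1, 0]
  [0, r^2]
The metric is diagonal, so g^{ij} is diagonal with entries 1/g_{ii}: diag(1, 1/(r^2)).
g^{ij}:
  [1, 0]
  [0, 1/r^2]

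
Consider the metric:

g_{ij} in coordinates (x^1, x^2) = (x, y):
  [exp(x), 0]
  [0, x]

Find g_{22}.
With x^1 = x, x^2 = y, g_{22} = g_{yy} is the row-2, column-2 entry of the matrix.
g_{22} = x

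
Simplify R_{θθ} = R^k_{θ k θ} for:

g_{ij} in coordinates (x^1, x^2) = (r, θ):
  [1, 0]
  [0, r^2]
Non-zero Christoffel symbols (Γ^k_{ij} = Γ^k_{ji}):
Γ^r_{θ θ} = -r
Γ^θ_{r θ} = 1/r
R^r_{θ r θ} = ∂_r Γ^r_{θ θ} - ∂_θ Γ^r_{θ r} + Γ^r_{r m} Γ^m_{θ θ} - Γ^r_{θ m} Γ^m_{θ r}
  = (-1) - (0) + (0) - (-1) = 0
R^θ_{θ θ θ} = 0 (a repeated index in an antisymmetric pair)
R_{θθ} = R^r_{θ r θ} + R^θ_{θ θ θ} = (0) + (0) = 0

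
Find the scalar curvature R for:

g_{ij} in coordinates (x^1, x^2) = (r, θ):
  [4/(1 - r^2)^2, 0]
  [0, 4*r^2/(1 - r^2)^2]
Non-zero Christoffel symbols (Γ^k_{ij} = Γ^k_{ji}):
Γ^r_{r r} = 2*r/(1 - r^2)
Γ^r_{θ θ} = (r^3 + r)/(r^2 - 1)
Γ^θ_{r θ} = (-r^2 - 1)/(r^3 - r)
Ricci tensor (R_{ij} = R^k_{ikj}): R_{rr} = -4/(r^2 - 1)^2, R_{rθ} = 0, R_{θθ} = -4*r^2/(r^2 - 1)^2
Inverse metric: g^{rr} = (1 - r^2)^2/4, g^{θθ} = (1 - r^2)^2/(4*r^2)
R = g^{ij} R_{ij} = ((1 - r^2)^2/4)(-4/(r^2 - 1)^2) + ((1 - r^2)^2/(4*r^2))(-4*r^2/(r^2 - 1)^2) = -2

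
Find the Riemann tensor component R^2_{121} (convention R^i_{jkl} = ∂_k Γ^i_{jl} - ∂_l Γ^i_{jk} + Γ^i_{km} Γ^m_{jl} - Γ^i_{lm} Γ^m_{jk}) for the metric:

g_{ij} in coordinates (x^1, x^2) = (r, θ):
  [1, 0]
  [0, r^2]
Non-zero Christoffel symbols (Γ^k_{ij} = Γ^k_{ji}):
Γ^r_{θ θ} = -r
Γ^θ_{r θ} = 1/r
R^θ_{r θ r} = ∂_θ Γ^θ_{r r} - ∂_r Γ^θ_{r θ} + Γ^θ_{θ m} Γ^m_{r r} - Γ^θ_{r m} Γ^m_{r θ}
  = (0) - (-1/r^2) + (0) - (1/r^2) = 0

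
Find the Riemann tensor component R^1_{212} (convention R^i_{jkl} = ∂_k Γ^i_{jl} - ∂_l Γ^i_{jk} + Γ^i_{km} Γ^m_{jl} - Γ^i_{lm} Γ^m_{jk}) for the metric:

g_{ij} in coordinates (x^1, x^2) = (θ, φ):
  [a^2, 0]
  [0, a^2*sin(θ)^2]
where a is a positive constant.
Non-zero Christoffel symbols (Γ^k_{ij} = Γ^k_{ji}):
Γ^θ_{φ φ} = -sin(2*θ)/2
Γ^φ_{θ φ} = 1/tan(θ)
R^θ_{φ θ φ} = ∂_θ Γ^θ_{φ φ} - ∂_φ Γ^θ_{φ θ} + Γ^θ_{θ m} Γ^m_{φ φ} - Γ^θ_{φ m} Γ^m_{φ θ}
  = (-cos(2*θ)) - (0) + (0) - (-cos(θ)^2) = sin(θ)^2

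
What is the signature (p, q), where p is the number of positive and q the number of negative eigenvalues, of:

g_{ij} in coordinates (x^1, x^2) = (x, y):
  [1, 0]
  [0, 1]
The metric is diagonal, so its eigenvalues are the diagonal entries: 1, 1 (at a generic point, where coordinate-dependent entries are positive).
2 positive, 0 negative.
(2, 0) - Riemannian (positive definite)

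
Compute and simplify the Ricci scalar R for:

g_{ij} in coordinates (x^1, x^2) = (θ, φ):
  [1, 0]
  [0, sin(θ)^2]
Non-zero Christoffel symbols (Γ^k_{ij} = Γ^k_{ji}):
Γ^θ_{φ φ} = -sin(2*θ)/2
Γ^φ_{θ φ} = 1/tan(θ)
Ricci tensor (R_{ij} = R^k_{ikj}): R_{θθ} = 1, R_{θφ} = 0, R_{φφ} = sin(θ)^2
Inverse metric: g^{θθ} = 1, g^{φφ} = 1/sin(θ)^2
R = g^{ij} R_{ij} = (1)(1) + (1/sin(θ)^2)(sin(θ)^2) = 2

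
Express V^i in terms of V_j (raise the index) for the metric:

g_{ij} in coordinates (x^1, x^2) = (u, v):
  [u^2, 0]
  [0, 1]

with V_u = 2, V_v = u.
Inverse metric (diagonal): g^{uu} = 1/u^2, g^{vv} = 1
V^i = g^{ij} V_j:
V^u = (1/u^2)(2) + (0)(u) = 2/u^2
V^v = (0)(2) + (1)(u) = u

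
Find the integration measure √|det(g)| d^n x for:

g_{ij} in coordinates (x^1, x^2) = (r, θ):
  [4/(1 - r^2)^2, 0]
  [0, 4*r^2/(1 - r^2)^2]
det(g) = 16*r^2/(1 - r^2)^4
√|det(g)| = 4*r/(r^2 - 1)^2
Volume element: dV = 4*r/(r^2 - 1)^2 dr dθ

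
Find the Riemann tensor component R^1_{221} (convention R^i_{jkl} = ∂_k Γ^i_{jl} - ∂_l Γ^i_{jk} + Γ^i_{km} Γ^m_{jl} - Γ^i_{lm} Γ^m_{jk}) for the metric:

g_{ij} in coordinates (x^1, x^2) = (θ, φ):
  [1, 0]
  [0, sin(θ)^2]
Non-zero Christoffel symbols (Γ^k_{ij} = Γ^k_{ji}):
Γ^θ_{φ φ} = -sin(2*θ)/2
Γ^φ_{θ φ} = 1/tan(θ)
R^θ_{φ φ θ} = ∂_φ Γ^θ_{φ θ} - ∂_θ Γ^θ_{φ φ} + Γ^θ_{φ m} Γ^m_{φ θ} - Γ^θ_{θ m} Γ^m_{φ φ}
  = (0) - (-cos(2*θ)) + (-cos(θ)^2) - (0) = -sin(θ)^2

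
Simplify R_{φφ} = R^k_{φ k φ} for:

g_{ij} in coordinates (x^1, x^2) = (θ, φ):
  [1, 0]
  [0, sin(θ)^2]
Non-zero Christoffel symbols (Γ^k_{ij} = Γ^k_{ji}):
Γ^θ_{φ φ} = -sin(2*θ)/2
Γ^φ_{θ φ} = 1/tan(θ)
R^θ_{φ θ φ} = ∂_θ Γ^θ_{φ φ} - ∂_φ Γ^θ_{φ θ} + Γ^θ_{θ m} Γ^m_{φ φ} - Γ^θ_{φ m} Γ^m_{φ θ}
  = (-cos(2*θ)) - (0) + (0) - (-cos(θ)^2) = sin(θ)^2
R^φ_{φ φ φ} = 0 (a repeated index in an antisymmetric pair)
R_{φφ} = R^θ_{φ θ φ} + R^φ_{φ φ φ} = (sin(θ)^2) + (0) = sin(θ)^2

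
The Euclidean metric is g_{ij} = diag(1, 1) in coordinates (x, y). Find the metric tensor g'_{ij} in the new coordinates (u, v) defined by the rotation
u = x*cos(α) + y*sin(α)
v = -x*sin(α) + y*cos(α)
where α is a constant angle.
Invert the transformation: x = u*cos(α) - v*sin(α), y = u*sin(α) + v*cos(α)
g'_{ij} = (∂x^k/∂x'^i)(∂x^l/∂x'^j) g_{kl}; with g_{kl} = δ_{kl} this is Σ_k (∂x^k/∂x'^i)(∂x^k/∂x'^j).
Jacobian: ∂x/∂u = cos(α), ∂x/∂v = -sin(α), ∂y/∂u = sin(α), ∂y/∂v = cos(α)
g'_{uu} = (cos(α))(cos(α)) + (sin(α))(sin(α)) = 1
g'_{uv} = (cos(α))(-sin(α)) + (sin(α))(cos(α)) = 0
g'_{vv} = (-sin(α))(-sin(α)) + (cos(α))(cos(α)) = 1
g'_{ij} = diag(1, 1)
The Euclidean metric is invariant under rotations.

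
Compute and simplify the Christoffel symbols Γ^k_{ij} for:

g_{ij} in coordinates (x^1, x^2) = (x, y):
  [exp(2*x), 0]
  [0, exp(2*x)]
Using Γ^k_{ij} = (1/2) g^{km} (∂_i g_{mj} + ∂_j g_{mi} - ∂_m g_{ij}); the metric is diagonal, so only the m = k term contributes.
Non-zero symbols (using the symmetry Γ^k_{ij} = Γ^k_{ji}):
Γ^x_{x x} = (1/2) g^{xx} (∂_x g_{xx} + ∂_x g_{xx} - ∂_x g_{xx}) = (1/2)(exp(-2*x))((2*exp(2*x)) + (2*exp(2*x)) - (2*exp(2*x))) = 1
Γ^x_{y y} = (1/2) g^{xx} (∂_y g_{xy} + ∂_y g_{xy} - ∂_x g_{yy}) = (1/2)(exp(-2*x))((0) + (0) - (2*exp(2*x))) = -1
Γ^y_{x y} = (1/2) g^{yy} (∂_x g_{yy} + ∂_y g_{yx} - ∂_y g_{xy}) = (1/2)(exp(-2*x))((2*exp(2*x)) + (0) - (0)) = 1
All other Christoffel symbols are zero.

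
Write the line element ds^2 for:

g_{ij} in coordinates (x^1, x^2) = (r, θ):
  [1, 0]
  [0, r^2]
ds^2 = g_{ij} dx^i dx^j; only the non-zero components contribute.
ds^2 = dr^2 + r^2 dθ^2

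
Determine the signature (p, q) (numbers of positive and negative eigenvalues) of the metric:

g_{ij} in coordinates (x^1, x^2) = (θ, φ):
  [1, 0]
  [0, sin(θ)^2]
The metric is diagonal, so its eigenvalues are the diagonal entries: 1, sin(θ)^2 (at a generic point, where coordinate-dependent entries are positive).
2 positive, 0 negative.
(2, 0) - Riemannian (positive definite)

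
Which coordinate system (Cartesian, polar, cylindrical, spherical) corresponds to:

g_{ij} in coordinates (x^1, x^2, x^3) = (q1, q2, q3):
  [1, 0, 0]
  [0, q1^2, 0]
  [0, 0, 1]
The line element ds^2 = dq1^2 + q1^2 dq2^2 + dq3^2 is dr^2 + r^2 dθ^2 + dz^2 with q1 = r, q2 = θ, q3 = z.
cylindrical coordinates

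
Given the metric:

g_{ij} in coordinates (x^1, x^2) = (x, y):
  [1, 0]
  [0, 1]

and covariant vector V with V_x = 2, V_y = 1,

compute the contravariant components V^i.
Inverse metric (diagonal): g^{xx} = 1, g^{yy} = 1
V^i = g^{ij} V_j:
V^x = (1)(2) + (0)(1) = 2
V^y = (0)(2) + (1)(1) = 1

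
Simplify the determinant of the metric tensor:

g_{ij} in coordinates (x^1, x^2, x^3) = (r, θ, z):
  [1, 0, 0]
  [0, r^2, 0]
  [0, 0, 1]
Diagonal metric: det(g) = g_{11}·g_{22}·g_{33}
= (1)·(r^2)·(1)
det(g) = r^2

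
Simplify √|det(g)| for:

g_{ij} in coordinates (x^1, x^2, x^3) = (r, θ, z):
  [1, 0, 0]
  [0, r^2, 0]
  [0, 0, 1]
det(g) = r^2
√|det(g)| = r
Volume element: dV = r dr dθ dz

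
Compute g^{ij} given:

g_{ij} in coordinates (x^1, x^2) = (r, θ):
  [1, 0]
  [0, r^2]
The metric is diagonal, so g^{ij} is diagonal with entries 1/g_{ii}: diag(1, 1/(r^2)).
g^{ij}:
  [1, 0]
  [0, 1/r^2]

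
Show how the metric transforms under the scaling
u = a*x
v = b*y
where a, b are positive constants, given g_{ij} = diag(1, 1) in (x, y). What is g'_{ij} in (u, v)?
Invert the transformation: x = u/a, y = v/b
g'_{ij} = (∂x^k/∂x'^i)(∂x^l/∂x'^j) g_{kl}; with g_{kl} = δ_{kl} this is Σ_k (∂x^k/∂x'^i)(∂x^k/∂x'^j).
Jacobian: ∂x/∂u = 1/a, ∂x/∂v = 0, ∂y/∂u = 0, ∂y/∂v = 1/b
g'_{uu} = (1/a)(1/a) + (0)(0) = 1/a^2
g'_{uv} = (1/a)(0) + (0)(1/b) = 0
g'_{vv} = (0)(0) + (1/b)(1/b) = 1/b^2
g'_{ij} = diag(1/a^2, 1/b^2)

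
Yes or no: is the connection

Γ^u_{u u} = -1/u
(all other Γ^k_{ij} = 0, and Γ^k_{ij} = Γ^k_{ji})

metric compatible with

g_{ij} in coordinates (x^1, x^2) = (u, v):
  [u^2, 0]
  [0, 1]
Using ∇_k g_{ij} = ∂_k g_{ij} - Γ^m_{ki} g_{mj} - Γ^m_{kj} g_{im}:
∇_u g_{uu} = (2*u) - (-u) - (-u) = 4*u ≠ 0
So the connection is not metric compatible (it is not the Levi-Civita connection).
No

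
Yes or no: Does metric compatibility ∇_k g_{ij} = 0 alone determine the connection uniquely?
One also needs vanishing torsion; metric compatibility plus torsion-freeness singles out the Levi-Civita connection.
No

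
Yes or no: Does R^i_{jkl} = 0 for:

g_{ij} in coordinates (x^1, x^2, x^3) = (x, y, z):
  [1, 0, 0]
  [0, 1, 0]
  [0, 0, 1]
All metric components are constant, so every Christoffel symbol vanishes and R^i_{jkl} = 0.
Yes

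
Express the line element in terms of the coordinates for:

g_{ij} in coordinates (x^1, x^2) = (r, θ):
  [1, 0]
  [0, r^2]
ds^2 = g_{ij} dx^i dx^j; only the non-zero components contribute.
ds^2 = dr^2 + r^2 dθ^2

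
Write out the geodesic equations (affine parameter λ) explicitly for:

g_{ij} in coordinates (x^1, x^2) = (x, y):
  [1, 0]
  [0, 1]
Geodesic equation: d^2x^k/dλ^2 + Γ^k_{ij} (dx^i/dλ)(dx^j/dλ) = 0.
All Christoffel symbols vanish, so the geodesics are straight lines:
d^2x/dλ^2 = 0
d^2y/dλ^2 = 0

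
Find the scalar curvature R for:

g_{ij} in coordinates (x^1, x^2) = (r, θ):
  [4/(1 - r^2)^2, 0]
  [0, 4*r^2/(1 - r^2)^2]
Non-zero Christoffel symbols (Γ^k_{ij} = Γ^k_{ji}):
Γ^r_{r r} = 2*r/(1 - r^2)
Γ^r_{θ θ} = (r^3 + r)/(r^2 - 1)
Γ^θ_{r θ} = (-r^2 - 1)/(r^3 - r)
Ricci tensor (R_{ij} = R^k_{ikj}): R_{rr} = -4/(r^2 - 1)^2, R_{rθ} = 0, R_{θθ} = -4*r^2/(r^2 - 1)^2
Inverse metric: g^{rr} = (1 - r^2)^2/4, g^{θθ} = (1 - r^2)^2/(4*r^2)
R = g^{ij} R_{ij} = ((1 - r^2)^2/4)(-4/(r^2 - 1)^2) + ((1 - r^2)^2/(4*r^2))(-4*r^2/(r^2 - 1)^2) = -2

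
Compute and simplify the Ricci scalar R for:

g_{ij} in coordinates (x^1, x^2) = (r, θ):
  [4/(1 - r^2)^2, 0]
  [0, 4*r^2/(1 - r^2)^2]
Non-zero Christoffel symbols (Γ^k_{ij} = Γ^k_{ji}):
Γ^r_{r r} = 2*r/(1 - r^2)
Γ^r_{θ θ} = (r^3 + r)/(r^2 - 1)
Γ^θ_{r θ} = (-r^2 - 1)/(r^3 - r)
Ricci tensor (R_{ij} = R^k_{ikj}): R_{rr} = -4/(r^2 - 1)^2, R_{rθ} = 0, R_{θθ} = -4*r^2/(r^2 - 1)^2
Inverse metric: g^{rr} = (1 - r^2)^2/4, g^{θθ} = (1 - r^2)^2/(4*r^2)
R = g^{ij} R_{ij} = ((1 - r^2)^2/4)(-4/(r^2 - 1)^2) + ((1 - r^2)^2/(4*r^2))(-4*r^2/(r^2 - 1)^2) = -2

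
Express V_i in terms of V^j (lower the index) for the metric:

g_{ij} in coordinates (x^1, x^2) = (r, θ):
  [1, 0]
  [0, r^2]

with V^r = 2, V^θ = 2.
V_i = g_{ij} V^j:
V_r = (1)(2) + (0)(2) = 2
V_θ = (0)(2) + (r^2)(2) = 2*r^2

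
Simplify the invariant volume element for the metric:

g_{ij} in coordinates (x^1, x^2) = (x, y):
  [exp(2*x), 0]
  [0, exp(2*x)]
det(g) = exp(4*x)
√|det(g)| = exp(2*x)
Volume element: dV = exp(2*x) dx dy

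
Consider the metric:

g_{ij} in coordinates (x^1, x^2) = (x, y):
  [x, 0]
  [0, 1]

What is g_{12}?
With x^1 = x, x^2 = y, g_{12} = g_{xy} is the row-1, column-2 entry of the matrix.
g_{12} = 0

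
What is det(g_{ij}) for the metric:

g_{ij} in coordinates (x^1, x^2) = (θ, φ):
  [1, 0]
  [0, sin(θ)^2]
For a 2×2 metric: det(g) = g_{11}·g_{22} - g_{12}·g_{21}
= (1)·(sin(θ)^2) - (0)·(0)
= sin(θ)^2 - 0
det(g) = sin(θ)^2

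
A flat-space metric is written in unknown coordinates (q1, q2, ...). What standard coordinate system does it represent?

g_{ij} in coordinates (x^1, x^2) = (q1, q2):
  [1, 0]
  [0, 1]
All components are constant and the metric is the identity, i.e. orthonormal rectilinear coordinates.
Cartesian (2D) coordinates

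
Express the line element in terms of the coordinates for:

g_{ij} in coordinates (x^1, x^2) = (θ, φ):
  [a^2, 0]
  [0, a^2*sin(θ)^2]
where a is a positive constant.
ds^2 = g_{ij} dx^i dx^j; only the non-zero components contribute.
ds^2 = a^2 dθ^2 + a^2*sin(θ)^2 dφ^2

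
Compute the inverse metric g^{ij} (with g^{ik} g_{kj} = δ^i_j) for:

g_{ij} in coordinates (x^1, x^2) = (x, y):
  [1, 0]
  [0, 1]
The metric is diagonal, so g^{ij} is diagonal with entries 1/g_{ii}: diag(1, 1).
g^{ij}:
  [1, 0]
  [0, 1]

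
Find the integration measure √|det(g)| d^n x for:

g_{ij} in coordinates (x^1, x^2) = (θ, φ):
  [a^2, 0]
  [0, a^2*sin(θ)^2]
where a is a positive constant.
det(g) = a^4*sin(θ)^2
√|det(g)| = a^2*sin(θ) (taking 0 < θ < π so that |sin(θ)| = sin(θ))
Volume element: dV = a^2*sin(θ) dθ dφ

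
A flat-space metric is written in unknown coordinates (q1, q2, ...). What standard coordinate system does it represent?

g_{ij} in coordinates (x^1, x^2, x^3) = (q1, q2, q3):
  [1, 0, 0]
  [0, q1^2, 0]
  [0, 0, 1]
The line element ds^2 = dq1^2 + q1^2 dq2^2 + dq3^2 is dr^2 + r^2 dθ^2 + dz^2 with q1 = r, q2 = θ, q3 = z.
cylindrical coordinates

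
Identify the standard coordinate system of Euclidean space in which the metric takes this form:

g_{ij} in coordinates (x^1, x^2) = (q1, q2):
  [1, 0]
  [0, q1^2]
The line element ds^2 = dq1^2 + q1^2 dq2^2 is dr^2 + r^2 dθ^2 with q1 = r, q2 = θ.
polar coordinates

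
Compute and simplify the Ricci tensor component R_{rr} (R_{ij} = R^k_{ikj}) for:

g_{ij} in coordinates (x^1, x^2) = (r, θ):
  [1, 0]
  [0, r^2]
Non-zero Christoffel symbols (Γ^k_{ij} = Γ^k_{ji}):
Γ^r_{θ θ} = -r
Γ^θ_{r θ} = 1/r
R^r_{r r r} = 0 (a repeated index in an antisymmetric pair)
R^θ_{r θ r} = ∂_θ Γ^θ_{r r} - ∂_r Γ^θ_{r θ} + Γ^θ_{θ m} Γ^m_{r r} - Γ^θ_{r m} Γ^m_{r θ}
  = (0) - (-1/r^2) + (0) - (1/r^2) = 0
R_{rr} = R^r_{r r r} + R^θ_{r θ r} = (0) + (0) = 0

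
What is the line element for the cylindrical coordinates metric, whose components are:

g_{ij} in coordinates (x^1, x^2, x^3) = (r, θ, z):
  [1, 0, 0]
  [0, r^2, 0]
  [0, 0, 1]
ds^2 = g_{ij} dx^i dx^j; only the non-zero components contribute.
ds^2 = dr^2 + r^2 dθ^2 + dz^2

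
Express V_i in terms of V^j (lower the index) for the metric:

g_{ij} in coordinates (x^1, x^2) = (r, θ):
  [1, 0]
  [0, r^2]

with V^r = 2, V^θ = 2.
V_i = g_{ij} V^j:
V_r = (1)(2) + (0)(2) = 2
V_θ = (0)(2) + (r^2)(2) = 2*r^2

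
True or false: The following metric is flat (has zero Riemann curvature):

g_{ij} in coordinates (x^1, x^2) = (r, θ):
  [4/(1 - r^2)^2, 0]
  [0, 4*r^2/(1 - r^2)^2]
Non-zero Christoffel symbols:
Γ^r_{r r} = 2*r/(1 - r^2)
Γ^r_{θ θ} = (r^3 + r)/(r^2 - 1)
Γ^θ_{r θ} = (-r^2 - 1)/(r^3 - r)
Ricci tensor: R_{rr} = -4/(r^2 - 1)^2, R_{rθ} = 0, R_{θθ} = -4*r^2/(r^2 - 1)^2
The Ricci tensor is non-zero, so the Riemann tensor is non-zero: not flat.
False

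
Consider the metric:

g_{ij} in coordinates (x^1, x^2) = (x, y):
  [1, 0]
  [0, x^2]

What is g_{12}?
With x^1 = x, x^2 = y, g_{12} = g_{xy} is the row-1, column-2 entry of the matrix.
g_{12} = 0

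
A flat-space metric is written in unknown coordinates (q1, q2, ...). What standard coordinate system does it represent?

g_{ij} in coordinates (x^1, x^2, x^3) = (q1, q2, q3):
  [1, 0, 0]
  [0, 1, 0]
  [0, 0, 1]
All components are constant and the metric is the identity, i.e. orthonormal rectilinear coordinates.
Cartesian (3D) coordinates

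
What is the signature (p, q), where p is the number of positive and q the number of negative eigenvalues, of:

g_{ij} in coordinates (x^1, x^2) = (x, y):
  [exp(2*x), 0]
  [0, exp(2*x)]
The metric is diagonal, so its eigenvalues are the diagonal entries: exp(2*x), exp(2*x) (at a generic point, where coordinate-dependent entries are positive).
2 positive, 0 negative.
(2, 0) - Riemannian (positive definite)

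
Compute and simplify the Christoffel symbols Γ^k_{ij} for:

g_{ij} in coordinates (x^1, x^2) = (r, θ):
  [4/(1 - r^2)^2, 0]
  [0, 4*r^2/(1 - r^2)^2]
Using Γ^k_{ij} = (1/2) g^{km} (∂_i g_{mj} + ∂_j g_{mi} - ∂_m g_{ij}); the metric is diagonal, so only the m = k term contributes.
Non-zero symbols (using the symmetry Γ^k_{ij} = Γ^k_{ji}):
Γ^r_{r r} = (1/2) g^{rr} (∂_r g_{rr} + ∂_r g_{rr} - ∂_r g_{rr}) = (1/2)((1 - r^2)^2/4)((16*r/(1 - r^2)^3) + (16*r/(1 - r^2)^3) - (16*r/(1 - r^2)^3)) = 2*r/(1 - r^2)
Γ^r_{θ θ} = (1/2) g^{rr} (∂_θ g_{rθ} + ∂_θ g_{rθ} - ∂_r g_{θθ}) = (1/2)((1 - r^2)^2/4)((0) + (0) - (-8*(r^3 + r)/(r^2 - 1)^3)) = (r^3 + r)/(r^2 - 1)
Γ^θ_{r θ} = (1/2) g^{θθ} (∂_r g_{θθ} + ∂_θ g_{θr} - ∂_θ g_{rθ}) = (1/2)((1 - r^2)^2/(4*r^2))((-8*(r^3 + r)/(r^2 - 1)^3) + (0) - (0)) = (-r^2 - 1)/(r^3 - r)
All other Christoffel symbols are zero.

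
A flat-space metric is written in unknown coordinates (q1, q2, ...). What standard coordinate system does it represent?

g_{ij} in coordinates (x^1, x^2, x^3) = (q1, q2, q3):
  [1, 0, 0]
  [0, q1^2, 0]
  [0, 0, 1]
The line element ds^2 = dq1^2 + q1^2 dq2^2 + dq3^2 is dr^2 + r^2 dθ^2 + dz^2 with q1 = r, q2 = θ, q3 = z.
cylindrical coordinates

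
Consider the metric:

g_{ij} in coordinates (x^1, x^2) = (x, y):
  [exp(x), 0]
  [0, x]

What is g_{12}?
With x^1 = x, x^2 = y, g_{12} = g_{xy} is the row-1, column-2 entry of the matrix.
g_{12} = 0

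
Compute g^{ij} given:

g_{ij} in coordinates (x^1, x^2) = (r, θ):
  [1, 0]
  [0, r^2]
The metric is diagonal, so g^{ij} is diagonal with entries 1/g_{ii}: diag(1, 1/(r^2)).
g^{ij}:
  [1, 0]
  [0, 1/r^2]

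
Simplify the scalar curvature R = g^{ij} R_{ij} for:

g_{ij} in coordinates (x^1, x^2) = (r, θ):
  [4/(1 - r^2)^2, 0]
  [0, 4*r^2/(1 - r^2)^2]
Non-zero Christoffel symbols (Γ^k_{ij} = Γ^k_{ji}):
Γ^r_{r r} = 2*r/(1 - r^2)
Γ^r_{θ θ} = (r^3 + r)/(r^2 - 1)
Γ^θ_{r θ} = (-r^2 - 1)/(r^3 - r)
Ricci tensor (R_{ij} = R^k_{ikj}): R_{rr} = -4/(r^2 - 1)^2, R_{rθ} = 0, R_{θθ} = -4*r^2/(r^2 - 1)^2
Inverse metric: g^{rr} = (1 - r^2)^2/4, g^{θθ} = (1 - r^2)^2/(4*r^2)
R = g^{ij} R_{ij} = ((1 - r^2)^2/4)(-4/(r^2 - 1)^2) + ((1 - r^2)^2/(4*r^2))(-4*r^2/(r^2 - 1)^2) = -2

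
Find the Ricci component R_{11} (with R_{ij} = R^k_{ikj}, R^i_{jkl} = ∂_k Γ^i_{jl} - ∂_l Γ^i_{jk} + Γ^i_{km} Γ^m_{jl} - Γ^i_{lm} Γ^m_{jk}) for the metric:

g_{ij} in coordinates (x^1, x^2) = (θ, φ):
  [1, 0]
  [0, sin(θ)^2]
Non-zero Christoffel symbols (Γ^k_{ij} = Γ^k_{ji}):
Γ^θ_{φ φ} = -sin(2*θ)/2
Γ^φ_{θ φ} = 1/tan(θ)
R^θ_{θ θ θ} = 0 (a repeated index in an antisymmetric pair)
R^φ_{θ φ θ} = ∂_φ Γ^φ_{θ θ} - ∂_θ Γ^φ_{θ φ} + Γ^φ_{φ m} Γ^m_{θ θ} - Γ^φ_{θ m} Γ^m_{θ φ}
  = (0) - (-1/sin(θ)^2) + (0) - (1/tan(θ)^2) = 1
R_{θθ} = R^θ_{θ θ θ} + R^φ_{θ φ θ} = (0) + (1) = 1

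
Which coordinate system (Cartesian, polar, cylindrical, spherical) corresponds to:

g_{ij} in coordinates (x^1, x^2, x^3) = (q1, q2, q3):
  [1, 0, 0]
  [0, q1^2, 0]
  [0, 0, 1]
The line element ds^2 = dq1^2 + q1^2 dq2^2 + dq3^2 is dr^2 + r^2 dθ^2 + dz^2 with q1 = r, q2 = θ, q3 = z.
cylindrical coordinates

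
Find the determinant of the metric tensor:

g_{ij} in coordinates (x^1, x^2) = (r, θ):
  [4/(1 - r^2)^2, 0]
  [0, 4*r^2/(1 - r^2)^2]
For a 2×2 metric: det(g) = g_{11}·g_{22} - g_{12}·g_{21}
= (4/(1 - r^2)^2)·(4*r^2/(1 - r^2)^2) - (0)·(0)
= 16*r^2/(1 - r^2)^4 - 0
det(g) = 16*r^2/(1 - r^2)^4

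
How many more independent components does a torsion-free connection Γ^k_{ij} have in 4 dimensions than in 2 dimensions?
Independent components in n dimensions: n × n(n+1)/2 = n^2(n+1)/2.
4D: 4 × 10 = 40
2D: 2 × 3 = 6
Difference = 40 - 6 = 34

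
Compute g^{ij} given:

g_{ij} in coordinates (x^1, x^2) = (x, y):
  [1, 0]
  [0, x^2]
The metric is diagonal, so g^{ij} is diagonal with entries 1/g_{ii}: diag(1, 1/(x^2)).
g^{ij}:
  [1, 0]
  [0, 1/x^2]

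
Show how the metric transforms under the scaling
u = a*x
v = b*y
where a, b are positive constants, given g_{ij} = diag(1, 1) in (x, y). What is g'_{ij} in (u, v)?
Invert the transformation: x = u/a, y = v/b
g'_{ij} = (∂x^k/∂x'^i)(∂x^l/∂x'^j) g_{kl}; with g_{kl} = δ_{kl} this is Σ_k (∂x^k/∂x'^i)(∂x^k/∂x'^j).
Jacobian: ∂x/∂u = 1/a, ∂x/∂v = 0, ∂y/∂u = 0, ∂y/∂v = 1/b
g'_{uu} = (1/a)(1/a) + (0)(0) = 1/a^2
g'_{uv} = (1/a)(0) + (0)(1/b) = 0
g'_{vv} = (0)(0) + (1/b)(1/b) = 1/b^2
g'_{ij} = diag(1/a^2, 1/b^2)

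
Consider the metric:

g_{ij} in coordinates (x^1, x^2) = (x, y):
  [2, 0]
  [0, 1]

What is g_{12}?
With x^1 = x, x^2 = y, g_{12} = g_{xy} is the row-1, column-2 entry of the matrix.
g_{12} = 0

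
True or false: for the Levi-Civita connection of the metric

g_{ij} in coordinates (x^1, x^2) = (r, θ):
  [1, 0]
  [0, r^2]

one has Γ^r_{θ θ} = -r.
Γ^r_{θ θ} = (1/2) g^{rr} (∂_θ g_{rθ} + ∂_θ g_{rθ} - ∂_r g_{θθ}) = (1/2)(1)((0) + (0) - (2*r)) = -r
This equals the proposed value -r.
True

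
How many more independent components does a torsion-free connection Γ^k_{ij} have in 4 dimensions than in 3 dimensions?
Independent components in n dimensions: n × n(n+1)/2 = n^2(n+1)/2.
4D: 4 × 10 = 40
3D: 3 × 6 = 18
Difference = 40 - 18 = 22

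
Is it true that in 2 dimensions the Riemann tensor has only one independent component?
The number of independent components is n^2(n^2-1)/12 = 4·3/12 = 1 for n = 2 (e.g. R_{1212}).
Yes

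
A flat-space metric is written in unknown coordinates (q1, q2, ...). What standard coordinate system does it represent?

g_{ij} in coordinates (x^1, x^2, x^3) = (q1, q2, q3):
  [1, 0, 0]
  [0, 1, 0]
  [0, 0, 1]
All components are constant and the metric is the identity, i.e. orthonormal rectilinear coordinates.
Cartesian (3D) coordinates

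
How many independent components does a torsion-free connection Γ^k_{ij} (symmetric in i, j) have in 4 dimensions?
Γ^k_{ij} has n choices for the upper index and n(n+1)/2 independent symmetric lower index pairs.
Total = 4 × 4×5/2 = 4 × 10 = 40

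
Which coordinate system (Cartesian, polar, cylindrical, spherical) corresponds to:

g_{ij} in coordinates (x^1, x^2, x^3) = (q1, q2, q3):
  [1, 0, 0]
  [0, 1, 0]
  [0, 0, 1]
All components are constant and the metric is the identity, i.e. orthonormal rectilinear coordinates.
Cartesian (3D) coordinates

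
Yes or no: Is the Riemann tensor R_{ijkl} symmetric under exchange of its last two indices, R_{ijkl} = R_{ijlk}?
It is antisymmetric in the last pair: R_{ijkl} = -R_{ijlk}.
No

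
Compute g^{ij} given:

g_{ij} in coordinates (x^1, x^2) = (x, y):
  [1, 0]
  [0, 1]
The metric is diagonal, so g^{ij} is diagonal with entries 1/g_{ii}: diag(1, 1).
g^{ij}:
  [1, 0]
  [0, 1]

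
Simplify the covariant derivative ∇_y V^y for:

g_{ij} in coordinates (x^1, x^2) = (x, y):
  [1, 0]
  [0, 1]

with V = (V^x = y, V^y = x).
All Christoffel symbols are zero.
∇_y V^y = ∂_y V^y + Γ^y_{y j} V^j
  = (0) + (0)(y) + (0)(x)
  = 0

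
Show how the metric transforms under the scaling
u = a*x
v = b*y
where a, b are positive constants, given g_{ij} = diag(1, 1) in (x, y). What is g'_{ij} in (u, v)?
Invert the transformation: x = u/a, y = v/b
g'_{ij} = (∂x^k/∂x'^i)(∂x^l/∂x'^j) g_{kl}; with g_{kl} = δ_{kl} this is Σ_k (∂x^k/∂x'^i)(∂x^k/∂x'^j).
Jacobian: ∂x/∂u = 1/a, ∂x/∂v = 0, ∂y/∂u = 0, ∂y/∂v = 1/b
g'_{uu} = (1/a)(1/a) + (0)(0) = 1/a^2
g'_{uv} = (1/a)(0) + (0)(1/b) = 0
g'_{vv} = (0)(0) + (1/b)(1/b) = 1/b^2
g'_{ij} = diag(1/a^2, 1/b^2)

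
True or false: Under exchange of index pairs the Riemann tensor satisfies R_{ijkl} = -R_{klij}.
The pair-exchange symmetry has a plus sign: R_{ijkl} = +R_{klij}.
False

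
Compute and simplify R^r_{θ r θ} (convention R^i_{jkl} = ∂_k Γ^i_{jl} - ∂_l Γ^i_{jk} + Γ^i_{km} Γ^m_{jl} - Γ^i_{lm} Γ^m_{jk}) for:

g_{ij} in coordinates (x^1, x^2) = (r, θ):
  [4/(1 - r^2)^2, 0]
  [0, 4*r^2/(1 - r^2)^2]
Non-zero Christoffel symbols (Γ^k_{ij} = Γ^k_{ji}):
Γ^r_{r r} = 2*r/(1 - r^2)
Γ^r_{θ θ} = (r^3 + r)/(r^2 - 1)
Γ^θ_{r θ} = (-r^2 - 1)/(r^3 - r)
R^r_{θ r θ} = ∂_r Γ^r_{θ θ} - ∂_θ Γ^r_{θ r} + Γ^r_{r m} Γ^m_{θ θ} - Γ^r_{θ m} Γ^m_{θ r}
  = ((r^4 - 4*r^2 - 1)/(r^2 - 1)^2) - (0) + (-2*r^2*(r^2 + 1)/(r^2 - 1)^2) - (-(r^2 + 1)^2/(r^2 - 1)^2) = -4*r^2/(r^2 - 1)^2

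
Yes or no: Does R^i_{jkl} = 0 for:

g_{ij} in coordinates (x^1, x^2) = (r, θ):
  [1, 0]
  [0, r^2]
Non-zero Christoffel symbols:
Γ^r_{θ θ} = -r
Γ^θ_{r θ} = 1/r
Ricci tensor: R_{rr} = 0, R_{rθ} = 0, R_{θθ} = 0
All R_{ij} vanish; in 2 dimensions the Riemann tensor is fully determined by the Ricci tensor, so R^i_{jkl} = 0: the metric is flat (curvilinear coordinates on flat space).
Yes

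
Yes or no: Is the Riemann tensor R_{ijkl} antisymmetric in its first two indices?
R_{ijkl} = -R_{jikl} (follows from metric compatibility).
Yes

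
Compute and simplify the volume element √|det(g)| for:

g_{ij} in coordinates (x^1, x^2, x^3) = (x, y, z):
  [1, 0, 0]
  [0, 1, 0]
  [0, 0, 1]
det(g) = 1
√|det(g)| = 1
Volume element: dV = 1 dx dy dz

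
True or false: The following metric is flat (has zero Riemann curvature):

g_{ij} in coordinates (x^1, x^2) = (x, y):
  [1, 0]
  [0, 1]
All metric components are constant, so every Christoffel symbol vanishes and R^i_{jkl} = 0.
True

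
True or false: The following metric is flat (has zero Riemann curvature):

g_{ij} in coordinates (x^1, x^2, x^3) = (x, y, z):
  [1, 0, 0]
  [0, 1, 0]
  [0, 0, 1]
All metric components are constant, so every Christoffel symbol vanishes and R^i_{jkl} = 0.
True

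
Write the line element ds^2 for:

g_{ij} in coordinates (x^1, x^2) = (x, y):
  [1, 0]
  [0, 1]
ds^2 = g_{ij} dx^i dx^j; only the non-zero components contribute.
ds^2 = dx^2 + dy^2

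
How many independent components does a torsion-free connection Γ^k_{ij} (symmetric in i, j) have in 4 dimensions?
Γ^k_{ij} has n choices for the upper index and n(n+1)/2 independent symmetric lower index pairs.
Total = 4 × 4×5/2 = 4 × 10 = 40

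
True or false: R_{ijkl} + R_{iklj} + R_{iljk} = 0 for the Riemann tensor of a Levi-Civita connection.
This is the first (algebraic) Bianchi identity.
True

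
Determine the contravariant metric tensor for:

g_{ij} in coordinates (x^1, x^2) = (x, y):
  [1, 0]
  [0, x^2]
The metric is diagonal, so g^{ij} is diagonal with entries 1/g_{ii}: diag(1, 1/(x^2)).
g^{ij}:
  [1, 0]
  [0, 1/x^2]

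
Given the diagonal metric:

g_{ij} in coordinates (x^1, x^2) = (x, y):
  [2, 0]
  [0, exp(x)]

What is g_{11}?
With x^1 = x, x^2 = y, g_{11} = g_{xx} is the row-1, column-1 entry of the matrix.
g_{11} = 2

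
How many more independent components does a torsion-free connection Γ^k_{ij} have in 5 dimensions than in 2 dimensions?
Independent components in n dimensions: n × n(n+1)/2 = n^2(n+1)/2.
5D: 5 × 15 = 75
2D: 2 × 3 = 6
Difference = 75 - 6 = 69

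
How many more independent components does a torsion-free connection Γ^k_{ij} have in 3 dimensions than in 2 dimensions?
Independent components in n dimensions: n × n(n+1)/2 = n^2(n+1)/2.
3D: 3 × 6 = 18
2D: 2 × 3 = 6
Difference = 18 - 6 = 12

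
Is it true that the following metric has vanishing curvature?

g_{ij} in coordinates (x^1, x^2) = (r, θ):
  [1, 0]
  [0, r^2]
Non-zero Christoffel symbols:
Γ^r_{θ θ} = -r
Γ^θ_{r θ} = 1/r
Ricci tensor: R_{rr} = 0, R_{rθ} = 0, R_{θθ} = 0
All R_{ij} vanish; in 2 dimensions the Riemann tensor is fully determined by the Ricci tensor, so R^i_{jkl} = 0: the metric is flat (curvilinear coordinates on flat space).
Yes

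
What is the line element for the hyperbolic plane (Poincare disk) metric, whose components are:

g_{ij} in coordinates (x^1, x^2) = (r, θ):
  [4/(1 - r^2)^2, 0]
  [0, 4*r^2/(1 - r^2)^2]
ds^2 = g_{ij} dx^i dx^j; only the non-zero components contribute.
ds^2 = (4/(1 - r^2)^2) dr^2 + (4*r^2/(1 - r^2)^2) dθ^2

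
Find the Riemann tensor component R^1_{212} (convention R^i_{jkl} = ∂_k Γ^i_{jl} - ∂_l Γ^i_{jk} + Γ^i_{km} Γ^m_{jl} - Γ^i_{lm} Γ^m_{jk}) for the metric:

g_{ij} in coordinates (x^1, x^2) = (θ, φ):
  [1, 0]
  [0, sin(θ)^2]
Non-zero Christoffel symbols (Γ^k_{ij} = Γ^k_{ji}):
Γ^θ_{φ φ} = -sin(2*θ)/2
Γ^φ_{θ φ} = 1/tan(θ)
R^θ_{φ θ φ} = ∂_θ Γ^θ_{φ φ} - ∂_φ Γ^θ_{φ θ} + Γ^θ_{θ m} Γ^m_{φ φ} - Γ^θ_{φ m} Γ^m_{φ θ}
  = (-cos(2*θ)) - (0) + (0) - (-cos(θ)^2) = sin(θ)^2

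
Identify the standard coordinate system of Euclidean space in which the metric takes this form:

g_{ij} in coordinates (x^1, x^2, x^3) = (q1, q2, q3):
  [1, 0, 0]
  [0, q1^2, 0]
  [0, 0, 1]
The line element ds^2 = dq1^2 + q1^2 dq2^2 + dq3^2 is dr^2 + r^2 dθ^2 + dz^2 with q1 = r, q2 = θ, q3 = z.
cylindrical coordinates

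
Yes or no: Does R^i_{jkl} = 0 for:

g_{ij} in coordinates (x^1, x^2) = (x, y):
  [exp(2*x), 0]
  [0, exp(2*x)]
Non-zero Christoffel symbols:
Γ^x_{x x} = 1
Γ^x_{y y} = -1
Γ^y_{x y} = 1
Ricci tensor: R_{xx} = 0, R_{xy} = 0, R_{yy} = 0
All R_{ij} vanish; in 2 dimensions the Riemann tensor is fully determined by the Ricci tensor, so R^i_{jkl} = 0: the metric is flat (curvilinear coordinates on flat space).
Yes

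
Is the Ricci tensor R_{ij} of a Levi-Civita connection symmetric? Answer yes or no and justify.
R_{ij} = R^k_{ikj}; the pair symmetry R_{kilj} = R_{ljki} gives R_{ij} = R_{ji}.
Yes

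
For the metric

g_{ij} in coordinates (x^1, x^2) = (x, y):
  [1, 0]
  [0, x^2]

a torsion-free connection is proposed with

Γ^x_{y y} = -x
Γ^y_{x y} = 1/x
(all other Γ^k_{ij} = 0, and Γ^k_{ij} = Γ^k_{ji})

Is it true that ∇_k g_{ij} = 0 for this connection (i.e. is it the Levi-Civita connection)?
Using ∇_k g_{ij} = ∂_k g_{ij} - Γ^m_{ki} g_{mj} - Γ^m_{kj} g_{im}:
e.g. ∇_x g_{yy} = (2*x) - (x) - (x) = 0
Every component ∇_k g_{ij} vanishes: the connection is metric compatible.
Yes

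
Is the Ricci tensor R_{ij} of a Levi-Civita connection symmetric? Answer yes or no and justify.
R_{ij} = R^k_{ikj}; the pair symmetry R_{kilj} = R_{ljki} gives R_{ij} = R_{ji}.
Yes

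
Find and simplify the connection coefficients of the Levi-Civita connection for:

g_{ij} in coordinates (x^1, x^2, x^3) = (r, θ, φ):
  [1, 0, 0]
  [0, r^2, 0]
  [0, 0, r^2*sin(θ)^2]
Using Γ^k_{ij} = (1/2) g^{km} (∂_i g_{mj} + ∂_j g_{mi} - ∂_m g_{ij}); the metric is diagonal, so only the m = k term contributes.
Non-zero symbols (using the symmetry Γ^k_{ij} = Γ^k_{ji}):
Γ^r_{θ θ} = (1/2) g^{rr} (∂_θ g_{rθ} + ∂_θ g_{rθ} - ∂_r g_{θθ}) = (1/2)(1)((0) + (0) - (2*r)) = -r
Γ^r_{φ φ} = (1/2) g^{rr} (∂_φ g_{rφ} + ∂_φ g_{rφ} - ∂_r g_{φφ}) = (1/2)(1)((0) + (0) - (2*r*sin(θ)^2)) = -r*sin(θ)^2
Γ^θ_{r θ} = (1/2) g^{θθ} (∂_r g_{θθ} + ∂_θ g_{θr} - ∂_θ g_{rθ}) = (1/2)(1/r^2)((2*r) + (0) - (0)) = 1/r
Γ^θ_{φ φ} = (1/2) g^{θθ} (∂_φ g_{θφ} + ∂_φ g_{θφ} - ∂_θ g_{φφ}) = (1/2)(1/r^2)((0) + (0) - (r^2*sin(2*θ))) = -sin(2*θ)/2
Γ^φ_{r φ} = (1/2) g^{φφ} (∂_r g_{φφ} + ∂_φ g_{φr} - ∂_φ g_{rφ}) = (1/2)(1/(r^2*sin(θ)^2))((2*r*sin(θ)^2) + (0) - (0)) = 1/r
Γ^φ_{θ φ} = (1/2) g^{φφ} (∂_θ g_{φφ} + ∂_φ g_{φθ} - ∂_φ g_{θφ}) = (1/2)(1/(r^2*sin(θ)^2))((r^2*sin(2*θ)) + (0) - (0)) = 1/tan(θ)
All other Christoffel symbols are zero.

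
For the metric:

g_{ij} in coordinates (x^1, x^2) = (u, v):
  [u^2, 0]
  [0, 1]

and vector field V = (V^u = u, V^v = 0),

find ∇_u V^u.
Non-zero Christoffel symbols:
Γ^u_{u u} = 1/u
∇_u V^u = ∂_u V^u + Γ^u_{u j} V^j
  = (1) + (1/u)(u) + (0)(0)
  = 2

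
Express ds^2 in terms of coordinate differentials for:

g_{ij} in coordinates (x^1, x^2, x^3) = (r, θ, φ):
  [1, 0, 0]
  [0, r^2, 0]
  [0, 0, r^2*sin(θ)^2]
ds^2 = g_{ij} dx^i dx^j; only the non-zero components contribute.
ds^2 = dr^2 + r^2 dθ^2 + r^2*sin(θ)^2 dφ^2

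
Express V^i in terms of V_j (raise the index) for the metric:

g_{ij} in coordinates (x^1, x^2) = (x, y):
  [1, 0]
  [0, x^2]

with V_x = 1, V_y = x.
Inverse metric (diagonal): g^{xx} = 1, g^{yy} = 1/x^2
V^i = g^{ij} V_j:
V^x = (1)(1) + (0)(x) = 1
V^y = (0)(1) + (1/x^2)(x) = 1/x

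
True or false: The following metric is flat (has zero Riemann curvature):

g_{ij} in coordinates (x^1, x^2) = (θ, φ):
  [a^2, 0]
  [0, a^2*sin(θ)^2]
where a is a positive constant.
Non-zero Christoffel symbols:
Γ^θ_{φ φ} = -sin(2*θ)/2
Γ^φ_{θ φ} = 1/tan(θ)
Ricci tensor: R_{θθ} = 1, R_{θφ} = 0, R_{φφ} = sin(θ)^2
The Ricci tensor is non-zero, so the Riemann tensor is non-zero: not flat.
False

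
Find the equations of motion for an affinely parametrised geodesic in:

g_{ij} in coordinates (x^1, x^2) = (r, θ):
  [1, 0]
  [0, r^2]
Geodesic equation: d^2x^k/dλ^2 + Γ^k_{ij} (dx^i/dλ)(dx^j/dλ) = 0.
Non-zero Christoffel symbols:
Γ^r_{θ θ} = -r
Γ^θ_{r θ} = 1/r
Substituting (the symmetric pair Γ^k_{ij}, Γ^k_{ji} combines into a factor 2):
d^2r/dλ^2 - r (dθ/dλ)^2 = 0
d^2θ/dλ^2 + (2/r) (dr/dλ)(dθ/dλ) = 0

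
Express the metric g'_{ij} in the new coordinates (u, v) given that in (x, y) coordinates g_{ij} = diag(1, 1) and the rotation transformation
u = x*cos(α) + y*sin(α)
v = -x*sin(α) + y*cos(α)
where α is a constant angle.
Invert the transformation: x = u*cos(α) - v*sin(α), y = u*sin(α) + v*cos(α)
g'_{ij} = (∂x^k/∂x'^i)(∂x^l/∂x'^j) g_{kl}; with g_{kl} = δ_{kl} this is Σ_k (∂x^k/∂x'^i)(∂x^k/∂x'^j).
Jacobian: ∂x/∂u = cos(α), ∂x/∂v = -sin(α), ∂y/∂u = sin(α), ∂y/∂v = cos(α)
g'_{uu} = (cos(α))(cos(α)) + (sin(α))(sin(α)) = 1
g'_{uv} = (cos(α))(-sin(α)) + (sin(α))(cos(α)) = 0
g'_{vv} = (-sin(α))(-sin(α)) + (cos(α))(cos(α)) = 1
g'_{ij} = diag(1, 1)
The Euclidean metric is invariant under rotations.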